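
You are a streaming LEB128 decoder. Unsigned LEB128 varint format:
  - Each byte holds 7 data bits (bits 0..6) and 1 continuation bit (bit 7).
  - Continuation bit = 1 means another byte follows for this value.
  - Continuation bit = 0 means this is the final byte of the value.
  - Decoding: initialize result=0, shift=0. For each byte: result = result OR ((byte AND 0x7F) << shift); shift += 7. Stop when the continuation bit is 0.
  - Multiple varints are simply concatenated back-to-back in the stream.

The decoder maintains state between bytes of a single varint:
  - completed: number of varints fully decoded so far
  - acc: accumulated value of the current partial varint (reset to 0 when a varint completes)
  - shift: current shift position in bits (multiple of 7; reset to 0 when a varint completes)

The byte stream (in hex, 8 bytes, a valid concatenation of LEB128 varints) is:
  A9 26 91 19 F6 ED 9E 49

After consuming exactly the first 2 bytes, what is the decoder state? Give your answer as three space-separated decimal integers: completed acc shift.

byte[0]=0xA9 cont=1 payload=0x29: acc |= 41<<0 -> completed=0 acc=41 shift=7
byte[1]=0x26 cont=0 payload=0x26: varint #1 complete (value=4905); reset -> completed=1 acc=0 shift=0

Answer: 1 0 0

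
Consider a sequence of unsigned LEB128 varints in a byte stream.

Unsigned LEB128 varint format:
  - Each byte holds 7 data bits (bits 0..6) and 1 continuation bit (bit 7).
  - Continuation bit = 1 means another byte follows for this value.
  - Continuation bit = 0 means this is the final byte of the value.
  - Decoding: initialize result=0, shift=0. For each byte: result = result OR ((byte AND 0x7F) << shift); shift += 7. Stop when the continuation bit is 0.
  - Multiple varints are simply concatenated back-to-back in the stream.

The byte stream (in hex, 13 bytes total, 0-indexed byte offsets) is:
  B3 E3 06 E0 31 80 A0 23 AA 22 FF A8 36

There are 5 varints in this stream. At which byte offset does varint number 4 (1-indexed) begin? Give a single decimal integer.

Answer: 8

Derivation:
  byte[0]=0xB3 cont=1 payload=0x33=51: acc |= 51<<0 -> acc=51 shift=7
  byte[1]=0xE3 cont=1 payload=0x63=99: acc |= 99<<7 -> acc=12723 shift=14
  byte[2]=0x06 cont=0 payload=0x06=6: acc |= 6<<14 -> acc=111027 shift=21 [end]
Varint 1: bytes[0:3] = B3 E3 06 -> value 111027 (3 byte(s))
  byte[3]=0xE0 cont=1 payload=0x60=96: acc |= 96<<0 -> acc=96 shift=7
  byte[4]=0x31 cont=0 payload=0x31=49: acc |= 49<<7 -> acc=6368 shift=14 [end]
Varint 2: bytes[3:5] = E0 31 -> value 6368 (2 byte(s))
  byte[5]=0x80 cont=1 payload=0x00=0: acc |= 0<<0 -> acc=0 shift=7
  byte[6]=0xA0 cont=1 payload=0x20=32: acc |= 32<<7 -> acc=4096 shift=14
  byte[7]=0x23 cont=0 payload=0x23=35: acc |= 35<<14 -> acc=577536 shift=21 [end]
Varint 3: bytes[5:8] = 80 A0 23 -> value 577536 (3 byte(s))
  byte[8]=0xAA cont=1 payload=0x2A=42: acc |= 42<<0 -> acc=42 shift=7
  byte[9]=0x22 cont=0 payload=0x22=34: acc |= 34<<7 -> acc=4394 shift=14 [end]
Varint 4: bytes[8:10] = AA 22 -> value 4394 (2 byte(s))
  byte[10]=0xFF cont=1 payload=0x7F=127: acc |= 127<<0 -> acc=127 shift=7
  byte[11]=0xA8 cont=1 payload=0x28=40: acc |= 40<<7 -> acc=5247 shift=14
  byte[12]=0x36 cont=0 payload=0x36=54: acc |= 54<<14 -> acc=889983 shift=21 [end]
Varint 5: bytes[10:13] = FF A8 36 -> value 889983 (3 byte(s))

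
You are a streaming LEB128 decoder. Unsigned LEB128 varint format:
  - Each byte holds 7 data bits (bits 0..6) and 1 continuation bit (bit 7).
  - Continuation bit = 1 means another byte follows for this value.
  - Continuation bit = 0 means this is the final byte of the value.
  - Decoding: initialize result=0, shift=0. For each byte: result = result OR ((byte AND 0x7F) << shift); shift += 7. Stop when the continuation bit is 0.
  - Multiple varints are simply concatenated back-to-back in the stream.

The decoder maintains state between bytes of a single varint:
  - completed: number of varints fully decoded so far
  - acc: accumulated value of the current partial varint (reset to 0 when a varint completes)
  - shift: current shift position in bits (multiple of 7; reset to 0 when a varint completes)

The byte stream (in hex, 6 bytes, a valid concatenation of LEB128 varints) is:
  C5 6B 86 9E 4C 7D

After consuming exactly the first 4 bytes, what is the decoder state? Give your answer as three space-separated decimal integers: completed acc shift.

byte[0]=0xC5 cont=1 payload=0x45: acc |= 69<<0 -> completed=0 acc=69 shift=7
byte[1]=0x6B cont=0 payload=0x6B: varint #1 complete (value=13765); reset -> completed=1 acc=0 shift=0
byte[2]=0x86 cont=1 payload=0x06: acc |= 6<<0 -> completed=1 acc=6 shift=7
byte[3]=0x9E cont=1 payload=0x1E: acc |= 30<<7 -> completed=1 acc=3846 shift=14

Answer: 1 3846 14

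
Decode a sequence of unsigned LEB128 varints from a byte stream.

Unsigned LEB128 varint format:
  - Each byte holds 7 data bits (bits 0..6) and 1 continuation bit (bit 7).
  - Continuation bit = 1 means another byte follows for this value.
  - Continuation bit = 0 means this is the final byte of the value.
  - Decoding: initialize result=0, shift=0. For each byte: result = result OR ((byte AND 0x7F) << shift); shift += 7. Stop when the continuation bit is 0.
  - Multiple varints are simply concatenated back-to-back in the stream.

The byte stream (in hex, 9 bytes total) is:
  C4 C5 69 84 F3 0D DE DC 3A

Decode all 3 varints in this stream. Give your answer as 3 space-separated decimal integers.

Answer: 1729220 227716 962142

Derivation:
  byte[0]=0xC4 cont=1 payload=0x44=68: acc |= 68<<0 -> acc=68 shift=7
  byte[1]=0xC5 cont=1 payload=0x45=69: acc |= 69<<7 -> acc=8900 shift=14
  byte[2]=0x69 cont=0 payload=0x69=105: acc |= 105<<14 -> acc=1729220 shift=21 [end]
Varint 1: bytes[0:3] = C4 C5 69 -> value 1729220 (3 byte(s))
  byte[3]=0x84 cont=1 payload=0x04=4: acc |= 4<<0 -> acc=4 shift=7
  byte[4]=0xF3 cont=1 payload=0x73=115: acc |= 115<<7 -> acc=14724 shift=14
  byte[5]=0x0D cont=0 payload=0x0D=13: acc |= 13<<14 -> acc=227716 shift=21 [end]
Varint 2: bytes[3:6] = 84 F3 0D -> value 227716 (3 byte(s))
  byte[6]=0xDE cont=1 payload=0x5E=94: acc |= 94<<0 -> acc=94 shift=7
  byte[7]=0xDC cont=1 payload=0x5C=92: acc |= 92<<7 -> acc=11870 shift=14
  byte[8]=0x3A cont=0 payload=0x3A=58: acc |= 58<<14 -> acc=962142 shift=21 [end]
Varint 3: bytes[6:9] = DE DC 3A -> value 962142 (3 byte(s))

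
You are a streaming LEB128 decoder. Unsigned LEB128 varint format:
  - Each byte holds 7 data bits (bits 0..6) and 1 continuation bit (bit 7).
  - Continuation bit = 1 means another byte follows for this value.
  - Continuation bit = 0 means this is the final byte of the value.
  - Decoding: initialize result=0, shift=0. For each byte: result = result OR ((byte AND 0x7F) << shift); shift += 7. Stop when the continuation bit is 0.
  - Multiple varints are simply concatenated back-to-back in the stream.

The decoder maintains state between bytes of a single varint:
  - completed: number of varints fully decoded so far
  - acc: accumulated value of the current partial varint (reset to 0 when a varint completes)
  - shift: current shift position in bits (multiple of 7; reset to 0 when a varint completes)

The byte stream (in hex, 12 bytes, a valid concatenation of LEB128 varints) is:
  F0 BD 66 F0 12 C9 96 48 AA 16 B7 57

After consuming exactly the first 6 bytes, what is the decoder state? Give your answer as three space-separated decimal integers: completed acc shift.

Answer: 2 73 7

Derivation:
byte[0]=0xF0 cont=1 payload=0x70: acc |= 112<<0 -> completed=0 acc=112 shift=7
byte[1]=0xBD cont=1 payload=0x3D: acc |= 61<<7 -> completed=0 acc=7920 shift=14
byte[2]=0x66 cont=0 payload=0x66: varint #1 complete (value=1679088); reset -> completed=1 acc=0 shift=0
byte[3]=0xF0 cont=1 payload=0x70: acc |= 112<<0 -> completed=1 acc=112 shift=7
byte[4]=0x12 cont=0 payload=0x12: varint #2 complete (value=2416); reset -> completed=2 acc=0 shift=0
byte[5]=0xC9 cont=1 payload=0x49: acc |= 73<<0 -> completed=2 acc=73 shift=7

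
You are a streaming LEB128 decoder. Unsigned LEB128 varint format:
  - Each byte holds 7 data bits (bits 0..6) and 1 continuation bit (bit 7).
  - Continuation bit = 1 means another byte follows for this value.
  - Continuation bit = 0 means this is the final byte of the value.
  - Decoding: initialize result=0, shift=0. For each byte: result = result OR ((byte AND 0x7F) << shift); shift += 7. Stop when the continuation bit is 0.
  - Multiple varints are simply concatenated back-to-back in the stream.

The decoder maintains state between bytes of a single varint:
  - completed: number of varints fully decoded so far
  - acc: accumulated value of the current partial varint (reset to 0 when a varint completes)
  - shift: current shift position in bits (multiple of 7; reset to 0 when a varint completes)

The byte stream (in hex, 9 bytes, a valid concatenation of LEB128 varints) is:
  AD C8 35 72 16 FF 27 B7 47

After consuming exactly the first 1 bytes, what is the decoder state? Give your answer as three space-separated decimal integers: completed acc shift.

Answer: 0 45 7

Derivation:
byte[0]=0xAD cont=1 payload=0x2D: acc |= 45<<0 -> completed=0 acc=45 shift=7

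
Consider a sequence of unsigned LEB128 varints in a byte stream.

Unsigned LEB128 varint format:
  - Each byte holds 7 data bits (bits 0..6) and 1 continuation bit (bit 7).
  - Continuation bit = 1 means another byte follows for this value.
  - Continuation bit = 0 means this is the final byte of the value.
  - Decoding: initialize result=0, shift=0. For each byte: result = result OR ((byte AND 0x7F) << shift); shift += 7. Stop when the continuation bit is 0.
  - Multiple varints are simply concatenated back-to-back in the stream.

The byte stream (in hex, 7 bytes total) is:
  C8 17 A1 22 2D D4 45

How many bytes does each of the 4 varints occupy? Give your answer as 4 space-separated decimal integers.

Answer: 2 2 1 2

Derivation:
  byte[0]=0xC8 cont=1 payload=0x48=72: acc |= 72<<0 -> acc=72 shift=7
  byte[1]=0x17 cont=0 payload=0x17=23: acc |= 23<<7 -> acc=3016 shift=14 [end]
Varint 1: bytes[0:2] = C8 17 -> value 3016 (2 byte(s))
  byte[2]=0xA1 cont=1 payload=0x21=33: acc |= 33<<0 -> acc=33 shift=7
  byte[3]=0x22 cont=0 payload=0x22=34: acc |= 34<<7 -> acc=4385 shift=14 [end]
Varint 2: bytes[2:4] = A1 22 -> value 4385 (2 byte(s))
  byte[4]=0x2D cont=0 payload=0x2D=45: acc |= 45<<0 -> acc=45 shift=7 [end]
Varint 3: bytes[4:5] = 2D -> value 45 (1 byte(s))
  byte[5]=0xD4 cont=1 payload=0x54=84: acc |= 84<<0 -> acc=84 shift=7
  byte[6]=0x45 cont=0 payload=0x45=69: acc |= 69<<7 -> acc=8916 shift=14 [end]
Varint 4: bytes[5:7] = D4 45 -> value 8916 (2 byte(s))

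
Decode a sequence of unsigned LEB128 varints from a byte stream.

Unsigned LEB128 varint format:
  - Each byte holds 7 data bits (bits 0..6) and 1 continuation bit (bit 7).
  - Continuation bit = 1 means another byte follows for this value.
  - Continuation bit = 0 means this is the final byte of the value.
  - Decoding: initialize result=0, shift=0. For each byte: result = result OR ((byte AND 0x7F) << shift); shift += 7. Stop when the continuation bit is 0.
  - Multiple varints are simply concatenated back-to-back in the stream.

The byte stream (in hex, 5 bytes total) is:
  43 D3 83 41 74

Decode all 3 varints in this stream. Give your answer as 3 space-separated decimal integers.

  byte[0]=0x43 cont=0 payload=0x43=67: acc |= 67<<0 -> acc=67 shift=7 [end]
Varint 1: bytes[0:1] = 43 -> value 67 (1 byte(s))
  byte[1]=0xD3 cont=1 payload=0x53=83: acc |= 83<<0 -> acc=83 shift=7
  byte[2]=0x83 cont=1 payload=0x03=3: acc |= 3<<7 -> acc=467 shift=14
  byte[3]=0x41 cont=0 payload=0x41=65: acc |= 65<<14 -> acc=1065427 shift=21 [end]
Varint 2: bytes[1:4] = D3 83 41 -> value 1065427 (3 byte(s))
  byte[4]=0x74 cont=0 payload=0x74=116: acc |= 116<<0 -> acc=116 shift=7 [end]
Varint 3: bytes[4:5] = 74 -> value 116 (1 byte(s))

Answer: 67 1065427 116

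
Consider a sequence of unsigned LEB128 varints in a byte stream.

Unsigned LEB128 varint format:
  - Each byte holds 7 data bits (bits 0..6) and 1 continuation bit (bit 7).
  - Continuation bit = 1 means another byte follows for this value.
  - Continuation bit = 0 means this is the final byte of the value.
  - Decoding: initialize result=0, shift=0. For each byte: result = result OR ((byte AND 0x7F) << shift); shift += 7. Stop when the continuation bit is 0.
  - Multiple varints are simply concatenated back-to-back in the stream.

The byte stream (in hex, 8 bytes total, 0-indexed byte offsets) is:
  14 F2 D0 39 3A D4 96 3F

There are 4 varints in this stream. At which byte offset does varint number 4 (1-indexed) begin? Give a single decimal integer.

Answer: 5

Derivation:
  byte[0]=0x14 cont=0 payload=0x14=20: acc |= 20<<0 -> acc=20 shift=7 [end]
Varint 1: bytes[0:1] = 14 -> value 20 (1 byte(s))
  byte[1]=0xF2 cont=1 payload=0x72=114: acc |= 114<<0 -> acc=114 shift=7
  byte[2]=0xD0 cont=1 payload=0x50=80: acc |= 80<<7 -> acc=10354 shift=14
  byte[3]=0x39 cont=0 payload=0x39=57: acc |= 57<<14 -> acc=944242 shift=21 [end]
Varint 2: bytes[1:4] = F2 D0 39 -> value 944242 (3 byte(s))
  byte[4]=0x3A cont=0 payload=0x3A=58: acc |= 58<<0 -> acc=58 shift=7 [end]
Varint 3: bytes[4:5] = 3A -> value 58 (1 byte(s))
  byte[5]=0xD4 cont=1 payload=0x54=84: acc |= 84<<0 -> acc=84 shift=7
  byte[6]=0x96 cont=1 payload=0x16=22: acc |= 22<<7 -> acc=2900 shift=14
  byte[7]=0x3F cont=0 payload=0x3F=63: acc |= 63<<14 -> acc=1035092 shift=21 [end]
Varint 4: bytes[5:8] = D4 96 3F -> value 1035092 (3 byte(s))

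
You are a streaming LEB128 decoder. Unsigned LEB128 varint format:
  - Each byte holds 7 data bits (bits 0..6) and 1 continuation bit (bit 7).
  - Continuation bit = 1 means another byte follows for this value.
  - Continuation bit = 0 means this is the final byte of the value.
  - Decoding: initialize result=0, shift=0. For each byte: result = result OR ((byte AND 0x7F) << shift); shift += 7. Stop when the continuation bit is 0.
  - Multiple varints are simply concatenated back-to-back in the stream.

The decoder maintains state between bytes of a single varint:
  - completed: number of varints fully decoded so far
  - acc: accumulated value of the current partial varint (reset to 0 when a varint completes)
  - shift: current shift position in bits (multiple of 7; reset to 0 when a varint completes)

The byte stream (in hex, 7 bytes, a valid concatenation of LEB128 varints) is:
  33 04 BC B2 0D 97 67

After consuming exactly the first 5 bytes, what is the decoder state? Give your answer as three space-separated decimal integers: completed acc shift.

byte[0]=0x33 cont=0 payload=0x33: varint #1 complete (value=51); reset -> completed=1 acc=0 shift=0
byte[1]=0x04 cont=0 payload=0x04: varint #2 complete (value=4); reset -> completed=2 acc=0 shift=0
byte[2]=0xBC cont=1 payload=0x3C: acc |= 60<<0 -> completed=2 acc=60 shift=7
byte[3]=0xB2 cont=1 payload=0x32: acc |= 50<<7 -> completed=2 acc=6460 shift=14
byte[4]=0x0D cont=0 payload=0x0D: varint #3 complete (value=219452); reset -> completed=3 acc=0 shift=0

Answer: 3 0 0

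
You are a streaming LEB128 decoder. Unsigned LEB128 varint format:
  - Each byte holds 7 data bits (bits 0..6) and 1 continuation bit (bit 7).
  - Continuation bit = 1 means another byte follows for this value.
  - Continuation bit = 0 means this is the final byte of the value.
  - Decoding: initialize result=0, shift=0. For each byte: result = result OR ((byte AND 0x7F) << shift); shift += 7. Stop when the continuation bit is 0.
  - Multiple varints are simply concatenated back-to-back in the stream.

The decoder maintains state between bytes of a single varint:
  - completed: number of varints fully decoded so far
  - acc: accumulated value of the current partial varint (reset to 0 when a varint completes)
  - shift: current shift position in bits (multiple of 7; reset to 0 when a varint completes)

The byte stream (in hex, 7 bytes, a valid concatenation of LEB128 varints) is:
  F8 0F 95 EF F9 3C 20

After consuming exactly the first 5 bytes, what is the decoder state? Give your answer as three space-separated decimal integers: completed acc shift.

byte[0]=0xF8 cont=1 payload=0x78: acc |= 120<<0 -> completed=0 acc=120 shift=7
byte[1]=0x0F cont=0 payload=0x0F: varint #1 complete (value=2040); reset -> completed=1 acc=0 shift=0
byte[2]=0x95 cont=1 payload=0x15: acc |= 21<<0 -> completed=1 acc=21 shift=7
byte[3]=0xEF cont=1 payload=0x6F: acc |= 111<<7 -> completed=1 acc=14229 shift=14
byte[4]=0xF9 cont=1 payload=0x79: acc |= 121<<14 -> completed=1 acc=1996693 shift=21

Answer: 1 1996693 21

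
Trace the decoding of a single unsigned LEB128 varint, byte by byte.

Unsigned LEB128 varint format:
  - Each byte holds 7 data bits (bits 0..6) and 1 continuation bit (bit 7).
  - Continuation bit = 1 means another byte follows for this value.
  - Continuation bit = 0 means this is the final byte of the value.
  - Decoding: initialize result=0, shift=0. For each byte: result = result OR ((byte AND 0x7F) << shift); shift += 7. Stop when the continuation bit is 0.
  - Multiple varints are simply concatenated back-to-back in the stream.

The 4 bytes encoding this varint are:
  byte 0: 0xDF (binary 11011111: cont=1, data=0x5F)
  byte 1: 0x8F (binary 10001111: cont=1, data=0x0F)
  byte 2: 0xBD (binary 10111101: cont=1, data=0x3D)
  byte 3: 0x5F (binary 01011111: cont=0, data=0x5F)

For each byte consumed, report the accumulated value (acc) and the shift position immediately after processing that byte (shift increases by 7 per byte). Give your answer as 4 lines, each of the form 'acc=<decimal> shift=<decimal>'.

Answer: acc=95 shift=7
acc=2015 shift=14
acc=1001439 shift=21
acc=200230879 shift=28

Derivation:
byte 0=0xDF: payload=0x5F=95, contrib = 95<<0 = 95; acc -> 95, shift -> 7
byte 1=0x8F: payload=0x0F=15, contrib = 15<<7 = 1920; acc -> 2015, shift -> 14
byte 2=0xBD: payload=0x3D=61, contrib = 61<<14 = 999424; acc -> 1001439, shift -> 21
byte 3=0x5F: payload=0x5F=95, contrib = 95<<21 = 199229440; acc -> 200230879, shift -> 28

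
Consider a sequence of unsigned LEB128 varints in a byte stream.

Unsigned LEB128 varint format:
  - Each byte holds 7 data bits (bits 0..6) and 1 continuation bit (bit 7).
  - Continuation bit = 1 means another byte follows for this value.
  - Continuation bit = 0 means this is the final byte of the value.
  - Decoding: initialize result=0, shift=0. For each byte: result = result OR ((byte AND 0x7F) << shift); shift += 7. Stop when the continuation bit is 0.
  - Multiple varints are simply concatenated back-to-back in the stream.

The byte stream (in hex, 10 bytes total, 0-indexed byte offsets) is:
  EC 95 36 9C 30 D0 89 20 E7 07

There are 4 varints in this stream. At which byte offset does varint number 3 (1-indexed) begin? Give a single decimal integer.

Answer: 5

Derivation:
  byte[0]=0xEC cont=1 payload=0x6C=108: acc |= 108<<0 -> acc=108 shift=7
  byte[1]=0x95 cont=1 payload=0x15=21: acc |= 21<<7 -> acc=2796 shift=14
  byte[2]=0x36 cont=0 payload=0x36=54: acc |= 54<<14 -> acc=887532 shift=21 [end]
Varint 1: bytes[0:3] = EC 95 36 -> value 887532 (3 byte(s))
  byte[3]=0x9C cont=1 payload=0x1C=28: acc |= 28<<0 -> acc=28 shift=7
  byte[4]=0x30 cont=0 payload=0x30=48: acc |= 48<<7 -> acc=6172 shift=14 [end]
Varint 2: bytes[3:5] = 9C 30 -> value 6172 (2 byte(s))
  byte[5]=0xD0 cont=1 payload=0x50=80: acc |= 80<<0 -> acc=80 shift=7
  byte[6]=0x89 cont=1 payload=0x09=9: acc |= 9<<7 -> acc=1232 shift=14
  byte[7]=0x20 cont=0 payload=0x20=32: acc |= 32<<14 -> acc=525520 shift=21 [end]
Varint 3: bytes[5:8] = D0 89 20 -> value 525520 (3 byte(s))
  byte[8]=0xE7 cont=1 payload=0x67=103: acc |= 103<<0 -> acc=103 shift=7
  byte[9]=0x07 cont=0 payload=0x07=7: acc |= 7<<7 -> acc=999 shift=14 [end]
Varint 4: bytes[8:10] = E7 07 -> value 999 (2 byte(s))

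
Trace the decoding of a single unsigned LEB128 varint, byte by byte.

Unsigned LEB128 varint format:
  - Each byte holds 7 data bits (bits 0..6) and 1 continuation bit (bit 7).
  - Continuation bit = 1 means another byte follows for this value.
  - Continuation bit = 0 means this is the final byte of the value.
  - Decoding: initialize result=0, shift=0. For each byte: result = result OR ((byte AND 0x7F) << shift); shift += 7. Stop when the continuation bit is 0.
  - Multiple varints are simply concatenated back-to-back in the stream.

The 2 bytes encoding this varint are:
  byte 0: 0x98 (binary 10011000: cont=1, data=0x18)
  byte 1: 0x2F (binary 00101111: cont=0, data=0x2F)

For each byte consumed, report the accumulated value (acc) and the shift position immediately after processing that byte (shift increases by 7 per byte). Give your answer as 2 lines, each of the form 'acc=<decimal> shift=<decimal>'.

Answer: acc=24 shift=7
acc=6040 shift=14

Derivation:
byte 0=0x98: payload=0x18=24, contrib = 24<<0 = 24; acc -> 24, shift -> 7
byte 1=0x2F: payload=0x2F=47, contrib = 47<<7 = 6016; acc -> 6040, shift -> 14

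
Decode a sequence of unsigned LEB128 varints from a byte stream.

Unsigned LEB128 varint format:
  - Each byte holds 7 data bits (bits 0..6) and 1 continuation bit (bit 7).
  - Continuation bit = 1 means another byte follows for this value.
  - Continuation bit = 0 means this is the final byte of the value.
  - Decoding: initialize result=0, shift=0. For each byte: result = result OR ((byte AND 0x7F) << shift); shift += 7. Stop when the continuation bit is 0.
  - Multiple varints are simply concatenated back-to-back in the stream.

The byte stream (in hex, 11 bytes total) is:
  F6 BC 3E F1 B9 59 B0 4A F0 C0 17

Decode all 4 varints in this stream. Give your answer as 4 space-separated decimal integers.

  byte[0]=0xF6 cont=1 payload=0x76=118: acc |= 118<<0 -> acc=118 shift=7
  byte[1]=0xBC cont=1 payload=0x3C=60: acc |= 60<<7 -> acc=7798 shift=14
  byte[2]=0x3E cont=0 payload=0x3E=62: acc |= 62<<14 -> acc=1023606 shift=21 [end]
Varint 1: bytes[0:3] = F6 BC 3E -> value 1023606 (3 byte(s))
  byte[3]=0xF1 cont=1 payload=0x71=113: acc |= 113<<0 -> acc=113 shift=7
  byte[4]=0xB9 cont=1 payload=0x39=57: acc |= 57<<7 -> acc=7409 shift=14
  byte[5]=0x59 cont=0 payload=0x59=89: acc |= 89<<14 -> acc=1465585 shift=21 [end]
Varint 2: bytes[3:6] = F1 B9 59 -> value 1465585 (3 byte(s))
  byte[6]=0xB0 cont=1 payload=0x30=48: acc |= 48<<0 -> acc=48 shift=7
  byte[7]=0x4A cont=0 payload=0x4A=74: acc |= 74<<7 -> acc=9520 shift=14 [end]
Varint 3: bytes[6:8] = B0 4A -> value 9520 (2 byte(s))
  byte[8]=0xF0 cont=1 payload=0x70=112: acc |= 112<<0 -> acc=112 shift=7
  byte[9]=0xC0 cont=1 payload=0x40=64: acc |= 64<<7 -> acc=8304 shift=14
  byte[10]=0x17 cont=0 payload=0x17=23: acc |= 23<<14 -> acc=385136 shift=21 [end]
Varint 4: bytes[8:11] = F0 C0 17 -> value 385136 (3 byte(s))

Answer: 1023606 1465585 9520 385136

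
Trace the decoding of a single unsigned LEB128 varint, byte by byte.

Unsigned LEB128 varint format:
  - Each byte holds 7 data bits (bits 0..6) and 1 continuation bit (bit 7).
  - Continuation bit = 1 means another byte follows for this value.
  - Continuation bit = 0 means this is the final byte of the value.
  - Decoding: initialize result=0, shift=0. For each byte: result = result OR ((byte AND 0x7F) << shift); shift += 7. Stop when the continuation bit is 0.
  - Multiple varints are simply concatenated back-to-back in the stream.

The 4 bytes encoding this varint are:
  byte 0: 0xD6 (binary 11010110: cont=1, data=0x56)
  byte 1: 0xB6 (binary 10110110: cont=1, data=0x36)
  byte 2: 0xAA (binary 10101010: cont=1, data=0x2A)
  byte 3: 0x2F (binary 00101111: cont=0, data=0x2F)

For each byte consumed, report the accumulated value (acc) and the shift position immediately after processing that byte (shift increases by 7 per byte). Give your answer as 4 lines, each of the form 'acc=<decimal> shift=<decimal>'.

byte 0=0xD6: payload=0x56=86, contrib = 86<<0 = 86; acc -> 86, shift -> 7
byte 1=0xB6: payload=0x36=54, contrib = 54<<7 = 6912; acc -> 6998, shift -> 14
byte 2=0xAA: payload=0x2A=42, contrib = 42<<14 = 688128; acc -> 695126, shift -> 21
byte 3=0x2F: payload=0x2F=47, contrib = 47<<21 = 98566144; acc -> 99261270, shift -> 28

Answer: acc=86 shift=7
acc=6998 shift=14
acc=695126 shift=21
acc=99261270 shift=28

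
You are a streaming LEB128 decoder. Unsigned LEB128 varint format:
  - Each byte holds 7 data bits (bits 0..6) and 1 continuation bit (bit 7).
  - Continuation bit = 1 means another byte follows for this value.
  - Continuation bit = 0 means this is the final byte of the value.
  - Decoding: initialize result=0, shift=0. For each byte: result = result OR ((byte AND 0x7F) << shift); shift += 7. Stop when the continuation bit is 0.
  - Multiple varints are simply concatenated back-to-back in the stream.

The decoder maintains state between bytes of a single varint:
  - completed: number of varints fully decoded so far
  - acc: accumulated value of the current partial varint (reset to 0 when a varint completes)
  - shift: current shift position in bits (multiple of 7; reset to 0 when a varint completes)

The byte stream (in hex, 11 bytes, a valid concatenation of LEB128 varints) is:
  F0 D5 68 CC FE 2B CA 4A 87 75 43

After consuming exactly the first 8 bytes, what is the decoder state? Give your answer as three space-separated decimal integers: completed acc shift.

byte[0]=0xF0 cont=1 payload=0x70: acc |= 112<<0 -> completed=0 acc=112 shift=7
byte[1]=0xD5 cont=1 payload=0x55: acc |= 85<<7 -> completed=0 acc=10992 shift=14
byte[2]=0x68 cont=0 payload=0x68: varint #1 complete (value=1714928); reset -> completed=1 acc=0 shift=0
byte[3]=0xCC cont=1 payload=0x4C: acc |= 76<<0 -> completed=1 acc=76 shift=7
byte[4]=0xFE cont=1 payload=0x7E: acc |= 126<<7 -> completed=1 acc=16204 shift=14
byte[5]=0x2B cont=0 payload=0x2B: varint #2 complete (value=720716); reset -> completed=2 acc=0 shift=0
byte[6]=0xCA cont=1 payload=0x4A: acc |= 74<<0 -> completed=2 acc=74 shift=7
byte[7]=0x4A cont=0 payload=0x4A: varint #3 complete (value=9546); reset -> completed=3 acc=0 shift=0

Answer: 3 0 0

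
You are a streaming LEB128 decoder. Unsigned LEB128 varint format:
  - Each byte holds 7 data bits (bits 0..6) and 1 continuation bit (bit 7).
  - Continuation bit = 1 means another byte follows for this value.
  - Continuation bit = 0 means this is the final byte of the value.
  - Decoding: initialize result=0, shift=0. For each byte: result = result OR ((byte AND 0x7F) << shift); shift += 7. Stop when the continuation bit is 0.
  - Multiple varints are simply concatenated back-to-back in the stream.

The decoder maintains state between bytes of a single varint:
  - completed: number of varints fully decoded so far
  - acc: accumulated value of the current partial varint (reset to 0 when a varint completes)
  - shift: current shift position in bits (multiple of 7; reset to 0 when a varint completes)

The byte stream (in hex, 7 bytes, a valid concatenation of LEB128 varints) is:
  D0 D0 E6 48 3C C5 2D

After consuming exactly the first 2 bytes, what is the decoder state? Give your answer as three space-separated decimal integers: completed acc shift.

byte[0]=0xD0 cont=1 payload=0x50: acc |= 80<<0 -> completed=0 acc=80 shift=7
byte[1]=0xD0 cont=1 payload=0x50: acc |= 80<<7 -> completed=0 acc=10320 shift=14

Answer: 0 10320 14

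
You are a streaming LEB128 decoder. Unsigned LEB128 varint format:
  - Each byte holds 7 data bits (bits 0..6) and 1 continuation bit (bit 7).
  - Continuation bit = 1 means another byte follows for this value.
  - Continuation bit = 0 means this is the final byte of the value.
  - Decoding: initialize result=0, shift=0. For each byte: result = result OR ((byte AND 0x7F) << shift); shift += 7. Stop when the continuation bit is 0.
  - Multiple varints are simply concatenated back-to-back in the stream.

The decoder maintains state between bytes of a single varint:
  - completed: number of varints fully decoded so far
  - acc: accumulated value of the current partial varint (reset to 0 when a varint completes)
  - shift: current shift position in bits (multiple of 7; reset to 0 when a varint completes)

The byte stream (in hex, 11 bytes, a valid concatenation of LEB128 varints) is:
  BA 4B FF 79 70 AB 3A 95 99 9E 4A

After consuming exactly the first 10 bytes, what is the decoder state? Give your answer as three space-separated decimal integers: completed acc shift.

byte[0]=0xBA cont=1 payload=0x3A: acc |= 58<<0 -> completed=0 acc=58 shift=7
byte[1]=0x4B cont=0 payload=0x4B: varint #1 complete (value=9658); reset -> completed=1 acc=0 shift=0
byte[2]=0xFF cont=1 payload=0x7F: acc |= 127<<0 -> completed=1 acc=127 shift=7
byte[3]=0x79 cont=0 payload=0x79: varint #2 complete (value=15615); reset -> completed=2 acc=0 shift=0
byte[4]=0x70 cont=0 payload=0x70: varint #3 complete (value=112); reset -> completed=3 acc=0 shift=0
byte[5]=0xAB cont=1 payload=0x2B: acc |= 43<<0 -> completed=3 acc=43 shift=7
byte[6]=0x3A cont=0 payload=0x3A: varint #4 complete (value=7467); reset -> completed=4 acc=0 shift=0
byte[7]=0x95 cont=1 payload=0x15: acc |= 21<<0 -> completed=4 acc=21 shift=7
byte[8]=0x99 cont=1 payload=0x19: acc |= 25<<7 -> completed=4 acc=3221 shift=14
byte[9]=0x9E cont=1 payload=0x1E: acc |= 30<<14 -> completed=4 acc=494741 shift=21

Answer: 4 494741 21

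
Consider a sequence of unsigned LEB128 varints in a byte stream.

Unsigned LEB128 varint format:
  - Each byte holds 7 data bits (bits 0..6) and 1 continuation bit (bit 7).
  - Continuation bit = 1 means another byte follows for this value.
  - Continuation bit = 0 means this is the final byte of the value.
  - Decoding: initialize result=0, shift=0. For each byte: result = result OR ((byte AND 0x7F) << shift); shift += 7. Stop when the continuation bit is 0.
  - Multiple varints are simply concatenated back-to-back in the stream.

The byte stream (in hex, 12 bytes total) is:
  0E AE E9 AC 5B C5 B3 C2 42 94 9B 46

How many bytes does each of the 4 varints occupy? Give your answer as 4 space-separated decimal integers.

Answer: 1 4 4 3

Derivation:
  byte[0]=0x0E cont=0 payload=0x0E=14: acc |= 14<<0 -> acc=14 shift=7 [end]
Varint 1: bytes[0:1] = 0E -> value 14 (1 byte(s))
  byte[1]=0xAE cont=1 payload=0x2E=46: acc |= 46<<0 -> acc=46 shift=7
  byte[2]=0xE9 cont=1 payload=0x69=105: acc |= 105<<7 -> acc=13486 shift=14
  byte[3]=0xAC cont=1 payload=0x2C=44: acc |= 44<<14 -> acc=734382 shift=21
  byte[4]=0x5B cont=0 payload=0x5B=91: acc |= 91<<21 -> acc=191575214 shift=28 [end]
Varint 2: bytes[1:5] = AE E9 AC 5B -> value 191575214 (4 byte(s))
  byte[5]=0xC5 cont=1 payload=0x45=69: acc |= 69<<0 -> acc=69 shift=7
  byte[6]=0xB3 cont=1 payload=0x33=51: acc |= 51<<7 -> acc=6597 shift=14
  byte[7]=0xC2 cont=1 payload=0x42=66: acc |= 66<<14 -> acc=1087941 shift=21
  byte[8]=0x42 cont=0 payload=0x42=66: acc |= 66<<21 -> acc=139499973 shift=28 [end]
Varint 3: bytes[5:9] = C5 B3 C2 42 -> value 139499973 (4 byte(s))
  byte[9]=0x94 cont=1 payload=0x14=20: acc |= 20<<0 -> acc=20 shift=7
  byte[10]=0x9B cont=1 payload=0x1B=27: acc |= 27<<7 -> acc=3476 shift=14
  byte[11]=0x46 cont=0 payload=0x46=70: acc |= 70<<14 -> acc=1150356 shift=21 [end]
Varint 4: bytes[9:12] = 94 9B 46 -> value 1150356 (3 byte(s))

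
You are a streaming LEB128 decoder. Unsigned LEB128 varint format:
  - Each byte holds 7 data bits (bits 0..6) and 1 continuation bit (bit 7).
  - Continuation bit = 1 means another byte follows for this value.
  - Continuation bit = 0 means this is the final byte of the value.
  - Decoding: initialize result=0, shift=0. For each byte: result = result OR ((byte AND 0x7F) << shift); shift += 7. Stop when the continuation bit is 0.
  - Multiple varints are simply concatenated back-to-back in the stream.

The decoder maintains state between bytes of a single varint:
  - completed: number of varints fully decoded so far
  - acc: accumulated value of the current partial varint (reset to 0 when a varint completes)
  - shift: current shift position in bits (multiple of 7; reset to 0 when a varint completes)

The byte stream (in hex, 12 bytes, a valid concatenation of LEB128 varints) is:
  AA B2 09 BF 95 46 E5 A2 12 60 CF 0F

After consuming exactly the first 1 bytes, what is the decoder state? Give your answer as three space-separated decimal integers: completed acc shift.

Answer: 0 42 7

Derivation:
byte[0]=0xAA cont=1 payload=0x2A: acc |= 42<<0 -> completed=0 acc=42 shift=7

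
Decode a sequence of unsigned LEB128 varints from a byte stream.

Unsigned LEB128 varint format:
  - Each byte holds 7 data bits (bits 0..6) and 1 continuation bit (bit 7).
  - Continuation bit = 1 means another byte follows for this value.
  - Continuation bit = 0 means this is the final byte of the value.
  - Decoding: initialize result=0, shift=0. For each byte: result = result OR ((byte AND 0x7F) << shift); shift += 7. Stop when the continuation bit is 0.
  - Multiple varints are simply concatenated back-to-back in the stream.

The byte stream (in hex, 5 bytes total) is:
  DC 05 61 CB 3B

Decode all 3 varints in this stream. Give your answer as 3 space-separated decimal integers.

  byte[0]=0xDC cont=1 payload=0x5C=92: acc |= 92<<0 -> acc=92 shift=7
  byte[1]=0x05 cont=0 payload=0x05=5: acc |= 5<<7 -> acc=732 shift=14 [end]
Varint 1: bytes[0:2] = DC 05 -> value 732 (2 byte(s))
  byte[2]=0x61 cont=0 payload=0x61=97: acc |= 97<<0 -> acc=97 shift=7 [end]
Varint 2: bytes[2:3] = 61 -> value 97 (1 byte(s))
  byte[3]=0xCB cont=1 payload=0x4B=75: acc |= 75<<0 -> acc=75 shift=7
  byte[4]=0x3B cont=0 payload=0x3B=59: acc |= 59<<7 -> acc=7627 shift=14 [end]
Varint 3: bytes[3:5] = CB 3B -> value 7627 (2 byte(s))

Answer: 732 97 7627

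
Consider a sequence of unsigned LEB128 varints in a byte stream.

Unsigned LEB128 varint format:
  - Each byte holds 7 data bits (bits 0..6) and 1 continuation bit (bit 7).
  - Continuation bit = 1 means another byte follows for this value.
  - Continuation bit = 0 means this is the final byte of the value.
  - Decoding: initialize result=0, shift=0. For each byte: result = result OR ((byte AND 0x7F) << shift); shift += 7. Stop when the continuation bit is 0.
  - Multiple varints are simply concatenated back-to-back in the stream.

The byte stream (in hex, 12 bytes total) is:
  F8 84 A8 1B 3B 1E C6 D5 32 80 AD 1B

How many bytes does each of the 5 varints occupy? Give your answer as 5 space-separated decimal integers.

Answer: 4 1 1 3 3

Derivation:
  byte[0]=0xF8 cont=1 payload=0x78=120: acc |= 120<<0 -> acc=120 shift=7
  byte[1]=0x84 cont=1 payload=0x04=4: acc |= 4<<7 -> acc=632 shift=14
  byte[2]=0xA8 cont=1 payload=0x28=40: acc |= 40<<14 -> acc=655992 shift=21
  byte[3]=0x1B cont=0 payload=0x1B=27: acc |= 27<<21 -> acc=57279096 shift=28 [end]
Varint 1: bytes[0:4] = F8 84 A8 1B -> value 57279096 (4 byte(s))
  byte[4]=0x3B cont=0 payload=0x3B=59: acc |= 59<<0 -> acc=59 shift=7 [end]
Varint 2: bytes[4:5] = 3B -> value 59 (1 byte(s))
  byte[5]=0x1E cont=0 payload=0x1E=30: acc |= 30<<0 -> acc=30 shift=7 [end]
Varint 3: bytes[5:6] = 1E -> value 30 (1 byte(s))
  byte[6]=0xC6 cont=1 payload=0x46=70: acc |= 70<<0 -> acc=70 shift=7
  byte[7]=0xD5 cont=1 payload=0x55=85: acc |= 85<<7 -> acc=10950 shift=14
  byte[8]=0x32 cont=0 payload=0x32=50: acc |= 50<<14 -> acc=830150 shift=21 [end]
Varint 4: bytes[6:9] = C6 D5 32 -> value 830150 (3 byte(s))
  byte[9]=0x80 cont=1 payload=0x00=0: acc |= 0<<0 -> acc=0 shift=7
  byte[10]=0xAD cont=1 payload=0x2D=45: acc |= 45<<7 -> acc=5760 shift=14
  byte[11]=0x1B cont=0 payload=0x1B=27: acc |= 27<<14 -> acc=448128 shift=21 [end]
Varint 5: bytes[9:12] = 80 AD 1B -> value 448128 (3 byte(s))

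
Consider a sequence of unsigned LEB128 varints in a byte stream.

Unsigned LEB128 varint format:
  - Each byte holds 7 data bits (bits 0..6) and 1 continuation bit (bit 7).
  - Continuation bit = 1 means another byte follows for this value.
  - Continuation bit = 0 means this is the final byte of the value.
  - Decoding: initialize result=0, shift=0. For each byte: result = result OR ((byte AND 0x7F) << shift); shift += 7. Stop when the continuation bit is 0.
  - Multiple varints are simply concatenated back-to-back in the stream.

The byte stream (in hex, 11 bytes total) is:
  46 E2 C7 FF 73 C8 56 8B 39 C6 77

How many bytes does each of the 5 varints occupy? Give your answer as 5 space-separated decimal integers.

Answer: 1 4 2 2 2

Derivation:
  byte[0]=0x46 cont=0 payload=0x46=70: acc |= 70<<0 -> acc=70 shift=7 [end]
Varint 1: bytes[0:1] = 46 -> value 70 (1 byte(s))
  byte[1]=0xE2 cont=1 payload=0x62=98: acc |= 98<<0 -> acc=98 shift=7
  byte[2]=0xC7 cont=1 payload=0x47=71: acc |= 71<<7 -> acc=9186 shift=14
  byte[3]=0xFF cont=1 payload=0x7F=127: acc |= 127<<14 -> acc=2089954 shift=21
  byte[4]=0x73 cont=0 payload=0x73=115: acc |= 115<<21 -> acc=243262434 shift=28 [end]
Varint 2: bytes[1:5] = E2 C7 FF 73 -> value 243262434 (4 byte(s))
  byte[5]=0xC8 cont=1 payload=0x48=72: acc |= 72<<0 -> acc=72 shift=7
  byte[6]=0x56 cont=0 payload=0x56=86: acc |= 86<<7 -> acc=11080 shift=14 [end]
Varint 3: bytes[5:7] = C8 56 -> value 11080 (2 byte(s))
  byte[7]=0x8B cont=1 payload=0x0B=11: acc |= 11<<0 -> acc=11 shift=7
  byte[8]=0x39 cont=0 payload=0x39=57: acc |= 57<<7 -> acc=7307 shift=14 [end]
Varint 4: bytes[7:9] = 8B 39 -> value 7307 (2 byte(s))
  byte[9]=0xC6 cont=1 payload=0x46=70: acc |= 70<<0 -> acc=70 shift=7
  byte[10]=0x77 cont=0 payload=0x77=119: acc |= 119<<7 -> acc=15302 shift=14 [end]
Varint 5: bytes[9:11] = C6 77 -> value 15302 (2 byte(s))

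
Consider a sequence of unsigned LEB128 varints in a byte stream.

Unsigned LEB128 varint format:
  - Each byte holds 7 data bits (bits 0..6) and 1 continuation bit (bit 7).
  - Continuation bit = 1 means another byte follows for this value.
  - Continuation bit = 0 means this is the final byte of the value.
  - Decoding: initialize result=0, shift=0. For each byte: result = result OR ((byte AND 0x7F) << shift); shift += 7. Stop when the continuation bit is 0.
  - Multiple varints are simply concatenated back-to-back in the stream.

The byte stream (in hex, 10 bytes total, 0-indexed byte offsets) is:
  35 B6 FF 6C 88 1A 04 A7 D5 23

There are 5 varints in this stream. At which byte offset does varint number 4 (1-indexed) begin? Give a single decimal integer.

  byte[0]=0x35 cont=0 payload=0x35=53: acc |= 53<<0 -> acc=53 shift=7 [end]
Varint 1: bytes[0:1] = 35 -> value 53 (1 byte(s))
  byte[1]=0xB6 cont=1 payload=0x36=54: acc |= 54<<0 -> acc=54 shift=7
  byte[2]=0xFF cont=1 payload=0x7F=127: acc |= 127<<7 -> acc=16310 shift=14
  byte[3]=0x6C cont=0 payload=0x6C=108: acc |= 108<<14 -> acc=1785782 shift=21 [end]
Varint 2: bytes[1:4] = B6 FF 6C -> value 1785782 (3 byte(s))
  byte[4]=0x88 cont=1 payload=0x08=8: acc |= 8<<0 -> acc=8 shift=7
  byte[5]=0x1A cont=0 payload=0x1A=26: acc |= 26<<7 -> acc=3336 shift=14 [end]
Varint 3: bytes[4:6] = 88 1A -> value 3336 (2 byte(s))
  byte[6]=0x04 cont=0 payload=0x04=4: acc |= 4<<0 -> acc=4 shift=7 [end]
Varint 4: bytes[6:7] = 04 -> value 4 (1 byte(s))
  byte[7]=0xA7 cont=1 payload=0x27=39: acc |= 39<<0 -> acc=39 shift=7
  byte[8]=0xD5 cont=1 payload=0x55=85: acc |= 85<<7 -> acc=10919 shift=14
  byte[9]=0x23 cont=0 payload=0x23=35: acc |= 35<<14 -> acc=584359 shift=21 [end]
Varint 5: bytes[7:10] = A7 D5 23 -> value 584359 (3 byte(s))

Answer: 6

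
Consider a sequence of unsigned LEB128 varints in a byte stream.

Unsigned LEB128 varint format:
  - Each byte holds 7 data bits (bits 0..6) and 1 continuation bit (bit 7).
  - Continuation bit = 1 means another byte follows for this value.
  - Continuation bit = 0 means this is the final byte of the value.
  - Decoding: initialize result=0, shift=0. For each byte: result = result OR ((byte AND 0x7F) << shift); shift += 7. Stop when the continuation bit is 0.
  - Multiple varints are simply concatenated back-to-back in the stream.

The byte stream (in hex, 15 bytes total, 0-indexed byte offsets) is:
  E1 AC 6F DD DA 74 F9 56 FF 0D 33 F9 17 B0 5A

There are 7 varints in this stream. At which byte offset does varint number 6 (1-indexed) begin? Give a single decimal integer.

  byte[0]=0xE1 cont=1 payload=0x61=97: acc |= 97<<0 -> acc=97 shift=7
  byte[1]=0xAC cont=1 payload=0x2C=44: acc |= 44<<7 -> acc=5729 shift=14
  byte[2]=0x6F cont=0 payload=0x6F=111: acc |= 111<<14 -> acc=1824353 shift=21 [end]
Varint 1: bytes[0:3] = E1 AC 6F -> value 1824353 (3 byte(s))
  byte[3]=0xDD cont=1 payload=0x5D=93: acc |= 93<<0 -> acc=93 shift=7
  byte[4]=0xDA cont=1 payload=0x5A=90: acc |= 90<<7 -> acc=11613 shift=14
  byte[5]=0x74 cont=0 payload=0x74=116: acc |= 116<<14 -> acc=1912157 shift=21 [end]
Varint 2: bytes[3:6] = DD DA 74 -> value 1912157 (3 byte(s))
  byte[6]=0xF9 cont=1 payload=0x79=121: acc |= 121<<0 -> acc=121 shift=7
  byte[7]=0x56 cont=0 payload=0x56=86: acc |= 86<<7 -> acc=11129 shift=14 [end]
Varint 3: bytes[6:8] = F9 56 -> value 11129 (2 byte(s))
  byte[8]=0xFF cont=1 payload=0x7F=127: acc |= 127<<0 -> acc=127 shift=7
  byte[9]=0x0D cont=0 payload=0x0D=13: acc |= 13<<7 -> acc=1791 shift=14 [end]
Varint 4: bytes[8:10] = FF 0D -> value 1791 (2 byte(s))
  byte[10]=0x33 cont=0 payload=0x33=51: acc |= 51<<0 -> acc=51 shift=7 [end]
Varint 5: bytes[10:11] = 33 -> value 51 (1 byte(s))
  byte[11]=0xF9 cont=1 payload=0x79=121: acc |= 121<<0 -> acc=121 shift=7
  byte[12]=0x17 cont=0 payload=0x17=23: acc |= 23<<7 -> acc=3065 shift=14 [end]
Varint 6: bytes[11:13] = F9 17 -> value 3065 (2 byte(s))
  byte[13]=0xB0 cont=1 payload=0x30=48: acc |= 48<<0 -> acc=48 shift=7
  byte[14]=0x5A cont=0 payload=0x5A=90: acc |= 90<<7 -> acc=11568 shift=14 [end]
Varint 7: bytes[13:15] = B0 5A -> value 11568 (2 byte(s))

Answer: 11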